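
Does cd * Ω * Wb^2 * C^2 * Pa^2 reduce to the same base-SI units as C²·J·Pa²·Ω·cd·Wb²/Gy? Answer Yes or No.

Left side:
  Ω = kg·m²·s⁻³·A⁻².
  Wb = kg·m²·s⁻²·A⁻¹.
  So Wb² = kg²·m⁴·s⁻⁴·A⁻².
  C = s·A.
  So C² = s²·A².
  Pa = kg·m⁻¹·s⁻².
  So Pa² = kg²·m⁻²·s⁻⁴.
  Combining: cd·Ω·Wb²·C²·Pa² = cd · (kg·m²·s⁻³·A⁻²) · (kg²·m⁴·s⁻⁴·A⁻²) · (s²·A²) · (kg²·m⁻²·s⁻⁴) = kg⁵·m⁴·s⁻⁹·A⁻²·cd.
Right side:
  C = s·A.
  So C² = s²·A².
  J = kg·m²·s⁻².
  Pa = kg·m⁻¹·s⁻².
  So Pa² = kg²·m⁻²·s⁻⁴.
  Ω = kg·m²·s⁻³·A⁻².
  Gy = m²·s⁻².
  So Gy⁻¹ = m⁻²·s².
  Wb = kg·m²·s⁻²·A⁻¹.
  So Wb² = kg²·m⁴·s⁻⁴·A⁻².
  Combining: C²·J·Pa²·Ω·cd·Gy⁻¹·Wb² = (s²·A²) · (kg·m²·s⁻²) · (kg²·m⁻²·s⁻⁴) · (kg·m²·s⁻³·A⁻²) · cd · (m⁻²·s²) · (kg²·m⁴·s⁻⁴·A⁻²) = kg⁶·m⁴·s⁻⁹·A⁻²·cd.
Left is kg⁵·m⁴·s⁻⁹·A⁻²·cd; right is kg⁶·m⁴·s⁻⁹·A⁻²·cd — different.

No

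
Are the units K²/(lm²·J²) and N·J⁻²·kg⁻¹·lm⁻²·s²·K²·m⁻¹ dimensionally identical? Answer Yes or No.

Yes

Left side:
  lm = cd·sr = cd (luminous flux; sr is dimensionless).
  So lm⁻² = cd⁻².
  J = N·m (work = force × distance),
      = kg·m²·s⁻².
  So J⁻² = kg⁻²·m⁻⁴·s⁴.
  Combining: K²·lm⁻²·J⁻² = K² · cd⁻² · (kg⁻²·m⁻⁴·s⁴) = kg⁻²·m⁻⁴·s⁴·K²·cd⁻².
Right side:
  N = kg·m/s² = kg·m·s⁻² (force = mass × acceleration).
  J = N·m (work = force × distance),
      = kg·m²·s⁻².
  So J⁻² = kg⁻²·m⁻⁴·s⁴.
  lm = cd·sr = cd (luminous flux; sr is dimensionless).
  So lm⁻² = cd⁻².
  Combining: N·J⁻²·kg⁻¹·lm⁻²·s²·K²·m⁻¹ = (kg·m·s⁻²) · (kg⁻²·m⁻⁴·s⁴) · kg⁻¹ · cd⁻² · s² · K² · m⁻¹ = kg⁻²·m⁻⁴·s⁴·K²·cd⁻².
Both reduce to kg⁻²·m⁻⁴·s⁴·K²·cd⁻².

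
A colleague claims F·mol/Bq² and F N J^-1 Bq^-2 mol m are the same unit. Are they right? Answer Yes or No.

Yes

Left side:
  Bq = 1/s = s⁻¹ (activity is decays per second).
  So Bq⁻² = s².
  F = C/V (capacitance = charge per voltage),
      = A·s/(kg·m²·s⁻³·A⁻¹) (substituting C and V),
      = kg⁻¹·m⁻²·s⁴·A².
  Combining: Bq⁻²·F·mol = s² · (kg⁻¹·m⁻²·s⁴·A²) · mol = kg⁻¹·m⁻²·s⁶·A²·mol.
Right side:
  F = kg⁻¹·m⁻²·s⁴·A².
  N = kg·m·s⁻².
  J = kg·m²·s⁻².
  So J⁻¹ = kg⁻¹·m⁻²·s².
  Bq = s⁻¹.
  So Bq⁻² = s².
  Combining: F·N·J⁻¹·Bq⁻²·mol·m = (kg⁻¹·m⁻²·s⁴·A²) · (kg·m·s⁻²) · (kg⁻¹·m⁻²·s²) · s² · mol · m = kg⁻¹·m⁻²·s⁶·A²·mol.
Both reduce to kg⁻¹·m⁻²·s⁶·A²·mol.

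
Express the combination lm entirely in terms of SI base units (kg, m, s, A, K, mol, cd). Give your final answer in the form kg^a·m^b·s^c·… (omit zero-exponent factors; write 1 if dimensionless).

cd

lm = cd.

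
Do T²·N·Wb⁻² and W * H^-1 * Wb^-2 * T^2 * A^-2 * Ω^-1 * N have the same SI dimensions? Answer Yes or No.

Left side:
  T = Wb/m² (flux density = flux per area),
      = kg·s⁻²·A⁻¹.
  So T² = kg²·s⁻⁴·A⁻².
  N = kg·m/s² = kg·m·s⁻² (force = mass × acceleration).
  Wb = V·s (flux: a volt is a weber per second),
      = kg·m²·s⁻²·A⁻¹.
  So Wb⁻² = kg⁻²·m⁻⁴·s⁴·A².
  Combining: T²·N·Wb⁻² = (kg²·s⁻⁴·A⁻²) · (kg·m·s⁻²) · (kg⁻²·m⁻⁴·s⁴·A²) = kg·m⁻³·s⁻².
Right side:
  W = J/s (power = energy per time),
      = kg·m²·s⁻³.
  H = Wb/A (inductance = flux per current),
      = kg·m²·s⁻²·A⁻².
  So H⁻¹ = kg⁻¹·m⁻²·s²·A².
  Wb = V·s (flux: a volt is a weber per second),
      = kg·m²·s⁻²·A⁻¹.
  So Wb⁻² = kg⁻²·m⁻⁴·s⁴·A².
  T = Wb/m² (flux density = flux per area),
      = kg·s⁻²·A⁻¹.
  So T² = kg²·s⁻⁴·A⁻².
  Ω = V/A (resistance = voltage per current),
      = kg·m²·s⁻³·A⁻².
  So Ω⁻¹ = kg⁻¹·m⁻²·s³·A².
  N = kg·m/s² = kg·m·s⁻² (force = mass × acceleration).
  Combining: W·H⁻¹·Wb⁻²·T²·A⁻²·Ω⁻¹·N = (kg·m²·s⁻³) · (kg⁻¹·m⁻²·s²·A²) · (kg⁻²·m⁻⁴·s⁴·A²) · (kg²·s⁻⁴·A⁻²) · A⁻² · (kg⁻¹·m⁻²·s³·A²) · (kg·m·s⁻²) = m⁻⁵·A².
Left is kg·m⁻³·s⁻²; right is m⁻⁵·A² — different.

No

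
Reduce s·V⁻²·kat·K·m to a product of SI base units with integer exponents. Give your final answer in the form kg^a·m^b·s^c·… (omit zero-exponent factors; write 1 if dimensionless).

kg⁻²·m⁻³·s⁶·A²·K·mol

V = W/A (potential = power per current),
    = kg·m²·s⁻³·A⁻¹.
So V⁻² = kg⁻²·m⁻⁴·s⁶·A².
kat = mol/s = s⁻¹·mol (catalytic activity).
Combining: s·V⁻²·kat·K·m = s · (kg⁻²·m⁻⁴·s⁶·A²) · (s⁻¹·mol) · K · m = kg⁻²·m⁻³·s⁶·A²·K·mol.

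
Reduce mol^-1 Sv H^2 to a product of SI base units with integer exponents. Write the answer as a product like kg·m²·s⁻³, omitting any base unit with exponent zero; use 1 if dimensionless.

kg²·m⁶·s⁻⁶·A⁻⁴·mol⁻¹

Sv = J/kg (equivalent dose = energy per mass),
    = m²·s⁻².
H = Wb/A (inductance = flux per current),
    = kg·m²·s⁻²·A⁻².
So H² = kg²·m⁴·s⁻⁴·A⁻⁴.
Combining: mol⁻¹·Sv·H² = mol⁻¹ · (m²·s⁻²) · (kg²·m⁴·s⁻⁴·A⁻⁴) = kg²·m⁶·s⁻⁶·A⁻⁴·mol⁻¹.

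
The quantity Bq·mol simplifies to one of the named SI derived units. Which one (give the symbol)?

Bq = s⁻¹.
Combining: Bq·mol = s⁻¹ · mol = s⁻¹·mol.
s⁻¹·mol is the base-SI form of the katal.

kat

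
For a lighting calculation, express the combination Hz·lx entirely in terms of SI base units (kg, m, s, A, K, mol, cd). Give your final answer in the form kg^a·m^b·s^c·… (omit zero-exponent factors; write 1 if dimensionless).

Hz = s⁻¹.
lx = m⁻²·cd.
Combining: Hz·lx = s⁻¹ · (m⁻²·cd) = m⁻²·s⁻¹·cd.

m⁻²·s⁻¹·cd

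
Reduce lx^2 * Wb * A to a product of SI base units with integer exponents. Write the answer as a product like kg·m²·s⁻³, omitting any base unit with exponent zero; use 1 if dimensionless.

lx = lm/m² (illuminance = luminous flux per area),
    = m⁻²·cd.
So lx² = m⁻⁴·cd².
Wb = V·s (flux: a volt is a weber per second),
    = kg·m²·s⁻²·A⁻¹.
Combining: lx²·Wb·A = (m⁻⁴·cd²) · (kg·m²·s⁻²·A⁻¹) · A = kg·m⁻²·s⁻²·cd².

kg·m⁻²·s⁻²·cd²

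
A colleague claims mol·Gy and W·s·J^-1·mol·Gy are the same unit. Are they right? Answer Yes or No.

Left side:
  Gy = J/kg (absorbed dose = energy per mass),
      = m²·s⁻².
  Combining: mol·Gy = mol · (m²·s⁻²) = m²·s⁻²·mol.
Right side:
  W = J/s (power = energy per time),
      = kg·m²·s⁻³.
  J = N·m (work = force × distance),
      = kg·m²·s⁻².
  So J⁻¹ = kg⁻¹·m⁻²·s².
  Gy = J/kg (absorbed dose = energy per mass),
      = m²·s⁻².
  Combining: W·s·J⁻¹·mol·Gy = (kg·m²·s⁻³) · s · (kg⁻¹·m⁻²·s²) · mol · (m²·s⁻²) = m²·s⁻²·mol.
Both reduce to m²·s⁻²·mol.

Yes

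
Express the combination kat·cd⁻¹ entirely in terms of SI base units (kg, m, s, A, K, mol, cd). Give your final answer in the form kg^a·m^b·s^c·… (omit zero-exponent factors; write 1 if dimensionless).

s⁻¹·mol·cd⁻¹

kat = s⁻¹·mol.
Combining: kat·cd⁻¹ = (s⁻¹·mol) · cd⁻¹ = s⁻¹·mol·cd⁻¹.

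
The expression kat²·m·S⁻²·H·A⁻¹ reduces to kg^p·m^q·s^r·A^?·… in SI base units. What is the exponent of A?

kat = mol/s = s⁻¹·mol (catalytic activity).
So kat² = s⁻²·mol².
S = 1/Ω (conductance is reciprocal resistance),
    = kg⁻¹·m⁻²·s³·A².
So S⁻² = kg²·m⁴·s⁻⁶·A⁻⁴.
H = Wb/A (inductance = flux per current),
    = kg·m²·s⁻²·A⁻².
Combining: kat²·m·S⁻²·H·A⁻¹ = (s⁻²·mol²) · m · (kg²·m⁴·s⁻⁶·A⁻⁴) · (kg·m²·s⁻²·A⁻²) · A⁻¹ = kg³·m⁷·s⁻¹⁰·A⁻⁷·mol².
The exponent of A is -7.

-7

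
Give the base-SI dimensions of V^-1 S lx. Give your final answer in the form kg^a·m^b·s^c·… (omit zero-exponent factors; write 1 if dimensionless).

kg⁻²·m⁻⁶·s⁶·A³·cd

V = kg·m²·s⁻³·A⁻¹.
So V⁻¹ = kg⁻¹·m⁻²·s³·A.
S = kg⁻¹·m⁻²·s³·A².
lx = m⁻²·cd.
Combining: V⁻¹·S·lx = (kg⁻¹·m⁻²·s³·A) · (kg⁻¹·m⁻²·s³·A²) · (m⁻²·cd) = kg⁻²·m⁻⁶·s⁶·A³·cd.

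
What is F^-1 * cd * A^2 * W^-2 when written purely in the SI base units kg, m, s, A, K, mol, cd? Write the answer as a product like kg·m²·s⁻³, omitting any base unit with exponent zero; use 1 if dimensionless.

F = C/V (capacitance = charge per voltage),
    = A·s/(kg·m²·s⁻³·A⁻¹) (substituting C and V),
    = kg⁻¹·m⁻²·s⁴·A².
So F⁻¹ = kg·m²·s⁻⁴·A⁻².
W = J/s (power = energy per time),
    = kg·m²·s⁻³.
So W⁻² = kg⁻²·m⁻⁴·s⁶.
Combining: F⁻¹·cd·A²·W⁻² = (kg·m²·s⁻⁴·A⁻²) · cd · A² · (kg⁻²·m⁻⁴·s⁶) = kg⁻¹·m⁻²·s²·cd.

kg⁻¹·m⁻²·s²·cd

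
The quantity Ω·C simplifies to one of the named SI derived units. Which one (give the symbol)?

Ω = V/A (resistance = voltage per current),
    = kg·m²·s⁻³·A⁻².
C = A·s = s·A (charge = current × time).
Combining: Ω·C = (kg·m²·s⁻³·A⁻²) · (s·A) = kg·m²·s⁻²·A⁻¹.
kg·m²·s⁻²·A⁻¹ is the base-SI form of the weber.

Wb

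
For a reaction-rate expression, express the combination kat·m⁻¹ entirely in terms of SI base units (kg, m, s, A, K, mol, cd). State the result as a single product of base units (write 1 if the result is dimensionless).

m⁻¹·s⁻¹·mol

kat = s⁻¹·mol.
Combining: kat·m⁻¹ = (s⁻¹·mol) · m⁻¹ = m⁻¹·s⁻¹·mol.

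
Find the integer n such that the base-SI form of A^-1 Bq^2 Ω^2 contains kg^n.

2

Bq = 1/s = s⁻¹ (activity is decays per second).
So Bq² = s⁻².
Ω = V/A (resistance = voltage per current),
    = kg·m²·s⁻³·A⁻².
So Ω² = kg²·m⁴·s⁻⁶·A⁻⁴.
Combining: A⁻¹·Bq²·Ω² = A⁻¹ · s⁻² · (kg²·m⁴·s⁻⁶·A⁻⁴) = kg²·m⁴·s⁻⁸·A⁻⁵.
The exponent of kg is 2.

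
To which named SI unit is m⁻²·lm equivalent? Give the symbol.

lm = cd·sr = cd (luminous flux; sr is dimensionless).
Combining: m⁻²·lm = m⁻² · cd = m⁻²·cd.
m⁻²·cd is the base-SI form of the lux.

lx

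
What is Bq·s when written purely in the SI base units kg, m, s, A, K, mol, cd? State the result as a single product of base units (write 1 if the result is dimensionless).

1

Bq = 1/s = s⁻¹ (activity is decays per second).
Combining: Bq·s = s⁻¹ · s = 1.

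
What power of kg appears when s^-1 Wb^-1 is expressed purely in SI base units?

Wb = kg·m²·s⁻²·A⁻¹.
So Wb⁻¹ = kg⁻¹·m⁻²·s²·A.
Combining: s⁻¹·Wb⁻¹ = s⁻¹ · (kg⁻¹·m⁻²·s²·A) = kg⁻¹·m⁻²·s·A.
The exponent of kg is -1.

-1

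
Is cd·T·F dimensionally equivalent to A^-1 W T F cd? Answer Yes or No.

Left side:
  T = kg·s⁻²·A⁻¹.
  F = kg⁻¹·m⁻²·s⁴·A².
  Combining: cd·T·F = cd · (kg·s⁻²·A⁻¹) · (kg⁻¹·m⁻²·s⁴·A²) = m⁻²·s²·A·cd.
Right side:
  W = J/s (power = energy per time),
      = kg·m²·s⁻³.
  T = Wb/m² (flux density = flux per area),
      = kg·s⁻²·A⁻¹.
  F = C/V (capacitance = charge per voltage),
      = A·s/(kg·m²·s⁻³·A⁻¹) (substituting C and V),
      = kg⁻¹·m⁻²·s⁴·A².
  Combining: A⁻¹·W·T·F·cd = A⁻¹ · (kg·m²·s⁻³) · (kg·s⁻²·A⁻¹) · (kg⁻¹·m⁻²·s⁴·A²) · cd = kg·s⁻¹·cd.
Left is m⁻²·s²·A·cd; right is kg·s⁻¹·cd — different.

No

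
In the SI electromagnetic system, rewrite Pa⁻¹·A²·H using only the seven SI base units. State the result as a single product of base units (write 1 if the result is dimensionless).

Pa = kg·m⁻¹·s⁻².
So Pa⁻¹ = kg⁻¹·m·s².
H = kg·m²·s⁻²·A⁻².
Combining: Pa⁻¹·A²·H = (kg⁻¹·m·s²) · A² · (kg·m²·s⁻²·A⁻²) = m³.

m³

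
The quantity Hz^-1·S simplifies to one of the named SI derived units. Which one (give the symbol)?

Hz = 1/s = s⁻¹ (frequency is cycles per second).
So Hz⁻¹ = s.
S = 1/Ω (conductance is reciprocal resistance),
    = kg⁻¹·m⁻²·s³·A².
Combining: Hz⁻¹·S = s · (kg⁻¹·m⁻²·s³·A²) = kg⁻¹·m⁻²·s⁴·A².
kg⁻¹·m⁻²·s⁴·A² is the base-SI form of the farad.

F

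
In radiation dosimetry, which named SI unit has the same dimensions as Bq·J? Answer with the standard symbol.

Bq = 1/s = s⁻¹ (activity is decays per second).
J = N·m (work = force × distance),
    = kg·m²·s⁻².
Combining: Bq·J = s⁻¹ · (kg·m²·s⁻²) = kg·m²·s⁻³.
kg·m²·s⁻³ is the base-SI form of the watt.

W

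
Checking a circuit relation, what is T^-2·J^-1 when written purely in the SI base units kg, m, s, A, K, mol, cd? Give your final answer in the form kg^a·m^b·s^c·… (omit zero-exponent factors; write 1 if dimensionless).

T = Wb/m² (flux density = flux per area),
    = kg·s⁻²·A⁻¹.
So T⁻² = kg⁻²·s⁴·A².
J = N·m (work = force × distance),
    = kg·m²·s⁻².
So J⁻¹ = kg⁻¹·m⁻²·s².
Combining: T⁻²·J⁻¹ = (kg⁻²·s⁴·A²) · (kg⁻¹·m⁻²·s²) = kg⁻³·m⁻²·s⁶·A².

kg⁻³·m⁻²·s⁶·A²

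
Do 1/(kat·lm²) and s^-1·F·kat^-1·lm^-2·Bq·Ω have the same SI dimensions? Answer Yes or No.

No

Left side:
  kat = mol/s = s⁻¹·mol (catalytic activity).
  So kat⁻¹ = s·mol⁻¹.
  lm = cd·sr = cd (luminous flux; sr is dimensionless).
  So lm⁻² = cd⁻².
  Combining: kat⁻¹·lm⁻² = (s·mol⁻¹) · cd⁻² = s·mol⁻¹·cd⁻².
Right side:
  F = kg⁻¹·m⁻²·s⁴·A².
  kat = s⁻¹·mol.
  So kat⁻¹ = s·mol⁻¹.
  lm = cd.
  So lm⁻² = cd⁻².
  Bq = s⁻¹.
  Ω = kg·m²·s⁻³·A⁻².
  Combining: s⁻¹·F·kat⁻¹·lm⁻²·Bq·Ω = s⁻¹ · (kg⁻¹·m⁻²·s⁴·A²) · (s·mol⁻¹) · cd⁻² · s⁻¹ · (kg·m²·s⁻³·A⁻²) = mol⁻¹·cd⁻².
Left is s·mol⁻¹·cd⁻²; right is mol⁻¹·cd⁻² — different.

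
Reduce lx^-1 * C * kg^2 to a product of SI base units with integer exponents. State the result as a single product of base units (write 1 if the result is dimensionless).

lx = lm/m² (illuminance = luminous flux per area),
    = m⁻²·cd.
So lx⁻¹ = m²·cd⁻¹.
C = A·s = s·A (charge = current × time).
Combining: lx⁻¹·C·kg² = (m²·cd⁻¹) · (s·A) · kg² = kg²·m²·s·A·cd⁻¹.

kg²·m²·s·A·cd⁻¹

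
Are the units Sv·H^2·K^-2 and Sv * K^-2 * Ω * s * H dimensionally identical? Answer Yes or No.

Left side:
  Sv = m²·s⁻².
  H = kg·m²·s⁻²·A⁻².
  So H² = kg²·m⁴·s⁻⁴·A⁻⁴.
  Combining: Sv·H²·K⁻² = (m²·s⁻²) · (kg²·m⁴·s⁻⁴·A⁻⁴) · K⁻² = kg²·m⁶·s⁻⁶·A⁻⁴·K⁻².
Right side:
  Sv = J/kg (equivalent dose = energy per mass),
      = m²·s⁻².
  Ω = V/A (resistance = voltage per current),
      = kg·m²·s⁻³·A⁻².
  H = Wb/A (inductance = flux per current),
      = kg·m²·s⁻²·A⁻².
  Combining: Sv·K⁻²·Ω·s·H = (m²·s⁻²) · K⁻² · (kg·m²·s⁻³·A⁻²) · s · (kg·m²·s⁻²·A⁻²) = kg²·m⁶·s⁻⁶·A⁻⁴·K⁻².
Both reduce to kg²·m⁶·s⁻⁶·A⁻⁴·K⁻².

Yes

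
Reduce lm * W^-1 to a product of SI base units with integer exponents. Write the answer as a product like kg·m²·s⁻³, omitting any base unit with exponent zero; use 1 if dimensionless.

kg⁻¹·m⁻²·s³·cd

lm = cd.
W = kg·m²·s⁻³.
So W⁻¹ = kg⁻¹·m⁻²·s³.
Combining: lm·W⁻¹ = cd · (kg⁻¹·m⁻²·s³) = kg⁻¹·m⁻²·s³·cd.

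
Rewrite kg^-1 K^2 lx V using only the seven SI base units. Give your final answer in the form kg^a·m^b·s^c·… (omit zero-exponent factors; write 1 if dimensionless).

s⁻³·A⁻¹·K²·cd

lx = m⁻²·cd.
V = kg·m²·s⁻³·A⁻¹.
Combining: kg⁻¹·K²·lx·V = kg⁻¹ · K² · (m⁻²·cd) · (kg·m²·s⁻³·A⁻¹) = s⁻³·A⁻¹·K²·cd.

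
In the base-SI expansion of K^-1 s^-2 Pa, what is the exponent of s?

-4

Pa = kg·m⁻¹·s⁻².
Combining: K⁻¹·s⁻²·Pa = K⁻¹ · s⁻² · (kg·m⁻¹·s⁻²) = kg·m⁻¹·s⁻⁴·K⁻¹.
The exponent of s is -4.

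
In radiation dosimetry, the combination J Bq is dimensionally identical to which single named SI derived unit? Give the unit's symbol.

J = kg·m²·s⁻².
Bq = s⁻¹.
Combining: J·Bq = (kg·m²·s⁻²) · s⁻¹ = kg·m²·s⁻³.
kg·m²·s⁻³ is the base-SI form of the watt.

W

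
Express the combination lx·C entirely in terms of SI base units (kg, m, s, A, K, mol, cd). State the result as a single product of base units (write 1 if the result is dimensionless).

m⁻²·s·A·cd

lx = m⁻²·cd.
C = s·A.
Combining: lx·C = (m⁻²·cd) · (s·A) = m⁻²·s·A·cd.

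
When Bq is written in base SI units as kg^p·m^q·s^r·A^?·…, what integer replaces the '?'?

Bq = 1/s = s⁻¹ (activity is decays per second).
The exponent of A is 0.

0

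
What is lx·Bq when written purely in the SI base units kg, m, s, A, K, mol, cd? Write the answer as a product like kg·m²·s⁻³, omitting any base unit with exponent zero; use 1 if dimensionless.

lx = lm/m² (illuminance = luminous flux per area),
    = m⁻²·cd.
Bq = 1/s = s⁻¹ (activity is decays per second).
Combining: lx·Bq = (m⁻²·cd) · s⁻¹ = m⁻²·s⁻¹·cd.

m⁻²·s⁻¹·cd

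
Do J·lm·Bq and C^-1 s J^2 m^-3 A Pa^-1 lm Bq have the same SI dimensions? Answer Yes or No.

Left side:
  J = N·m (work = force × distance),
      = kg·m²·s⁻².
  lm = cd·sr = cd (luminous flux; sr is dimensionless).
  Bq = 1/s = s⁻¹ (activity is decays per second).
  Combining: J·lm·Bq = (kg·m²·s⁻²) · cd · s⁻¹ = kg·m²·s⁻³·cd.
Right side:
  C = A·s = s·A (charge = current × time).
  So C⁻¹ = s⁻¹·A⁻¹.
  J = N·m (work = force × distance),
      = kg·m²·s⁻².
  So J² = kg²·m⁴·s⁻⁴.
  Pa = N/m² (pressure = force per area),
      = kg·m⁻¹·s⁻².
  So Pa⁻¹ = kg⁻¹·m·s².
  lm = cd·sr = cd (luminous flux; sr is dimensionless).
  Bq = 1/s = s⁻¹ (activity is decays per second).
  Combining: C⁻¹·s·J²·m⁻³·A·Pa⁻¹·lm·Bq = (s⁻¹·A⁻¹) · s · (kg²·m⁴·s⁻⁴) · m⁻³ · A · (kg⁻¹·m·s²) · cd · s⁻¹ = kg·m²·s⁻³·cd.
Both reduce to kg·m²·s⁻³·cd.

Yes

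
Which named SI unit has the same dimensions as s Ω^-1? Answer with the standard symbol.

Ω = V/A (resistance = voltage per current),
    = kg·m²·s⁻³·A⁻².
So Ω⁻¹ = kg⁻¹·m⁻²·s³·A².
Combining: s·Ω⁻¹ = s · (kg⁻¹·m⁻²·s³·A²) = kg⁻¹·m⁻²·s⁴·A².
kg⁻¹·m⁻²·s⁴·A² is the base-SI form of the farad.

F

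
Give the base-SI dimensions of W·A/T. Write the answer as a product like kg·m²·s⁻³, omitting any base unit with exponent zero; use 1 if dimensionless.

W = J/s (power = energy per time),
    = kg·m²·s⁻³.
T = Wb/m² (flux density = flux per area),
    = kg·s⁻²·A⁻¹.
So T⁻¹ = kg⁻¹·s²·A.
Combining: W·T⁻¹·A = (kg·m²·s⁻³) · (kg⁻¹·s²·A) · A = m²·s⁻¹·A².

m²·s⁻¹·A²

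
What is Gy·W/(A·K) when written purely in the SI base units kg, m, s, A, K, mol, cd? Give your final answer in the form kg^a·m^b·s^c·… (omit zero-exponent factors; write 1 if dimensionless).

Gy = m²·s⁻².
W = kg·m²·s⁻³.
Combining: Gy·W·A⁻¹·K⁻¹ = (m²·s⁻²) · (kg·m²·s⁻³) · A⁻¹ · K⁻¹ = kg·m⁴·s⁻⁵·A⁻¹·K⁻¹.

kg·m⁴·s⁻⁵·A⁻¹·K⁻¹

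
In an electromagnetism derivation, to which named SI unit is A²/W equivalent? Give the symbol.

S

W = J/s (power = energy per time),
    = kg·m²·s⁻³.
So W⁻¹ = kg⁻¹·m⁻²·s³.
Combining: W⁻¹·A² = (kg⁻¹·m⁻²·s³) · A² = kg⁻¹·m⁻²·s³·A².
kg⁻¹·m⁻²·s³·A² is the base-SI form of the siemens.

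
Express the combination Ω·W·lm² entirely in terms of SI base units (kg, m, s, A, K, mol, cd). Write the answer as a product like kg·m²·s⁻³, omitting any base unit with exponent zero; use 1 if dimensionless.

kg²·m⁴·s⁻⁶·A⁻²·cd²

Ω = kg·m²·s⁻³·A⁻².
W = kg·m²·s⁻³.
lm = cd.
So lm² = cd².
Combining: Ω·W·lm² = (kg·m²·s⁻³·A⁻²) · (kg·m²·s⁻³) · cd² = kg²·m⁴·s⁻⁶·A⁻²·cd².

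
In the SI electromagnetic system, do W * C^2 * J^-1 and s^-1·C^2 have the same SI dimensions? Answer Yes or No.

Left side:
  W = J/s (power = energy per time),
      = kg·m²·s⁻³.
  C = A·s = s·A (charge = current × time).
  So C² = s²·A².
  J = N·m (work = force × distance),
      = kg·m²·s⁻².
  So J⁻¹ = kg⁻¹·m⁻²·s².
  Combining: W·C²·J⁻¹ = (kg·m²·s⁻³) · (s²·A²) · (kg⁻¹·m⁻²·s²) = s·A².
Right side:
  C = A·s = s·A (charge = current × time).
  So C² = s²·A².
  Combining: s⁻¹·C² = s⁻¹ · (s²·A²) = s·A².
Both reduce to s·A².

Yes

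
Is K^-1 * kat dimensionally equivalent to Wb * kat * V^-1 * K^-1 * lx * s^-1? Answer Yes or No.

Left side:
  kat = mol/s = s⁻¹·mol (catalytic activity).
  Combining: K⁻¹·kat = K⁻¹ · (s⁻¹·mol) = s⁻¹·K⁻¹·mol.
Right side:
  Wb = V·s (flux: a volt is a weber per second),
      = kg·m²·s⁻²·A⁻¹.
  kat = mol/s = s⁻¹·mol (catalytic activity).
  V = W/A (potential = power per current),
      = kg·m²·s⁻³·A⁻¹.
  So V⁻¹ = kg⁻¹·m⁻²·s³·A.
  lx = lm/m² (illuminance = luminous flux per area),
      = m⁻²·cd.
  Combining: Wb·kat·V⁻¹·K⁻¹·lx·s⁻¹ = (kg·m²·s⁻²·A⁻¹) · (s⁻¹·mol) · (kg⁻¹·m⁻²·s³·A) · K⁻¹ · (m⁻²·cd) · s⁻¹ = m⁻²·s⁻¹·K⁻¹·mol·cd.
Left is s⁻¹·K⁻¹·mol; right is m⁻²·s⁻¹·K⁻¹·mol·cd — different.

No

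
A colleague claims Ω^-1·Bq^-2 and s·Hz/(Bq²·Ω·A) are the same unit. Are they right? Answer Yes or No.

Left side:
  Ω = V/A (resistance = voltage per current),
      = kg·m²·s⁻³·A⁻².
  So Ω⁻¹ = kg⁻¹·m⁻²·s³·A².
  Bq = 1/s = s⁻¹ (activity is decays per second).
  So Bq⁻² = s².
  Combining: Ω⁻¹·Bq⁻² = (kg⁻¹·m⁻²·s³·A²) · s² = kg⁻¹·m⁻²·s⁵·A².
Right side:
  Bq = s⁻¹.
  So Bq⁻² = s².
  Hz = s⁻¹.
  Ω = kg·m²·s⁻³·A⁻².
  So Ω⁻¹ = kg⁻¹·m⁻²·s³·A².
  Combining: Bq⁻²·s·Hz·Ω⁻¹·A⁻¹ = s² · s · s⁻¹ · (kg⁻¹·m⁻²·s³·A²) · A⁻¹ = kg⁻¹·m⁻²·s⁵·A.
Left is kg⁻¹·m⁻²·s⁵·A²; right is kg⁻¹·m⁻²·s⁵·A — different.

No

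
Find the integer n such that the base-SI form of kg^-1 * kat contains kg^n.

kat = mol/s = s⁻¹·mol (catalytic activity).
Combining: kg⁻¹·kat = kg⁻¹ · (s⁻¹·mol) = kg⁻¹·s⁻¹·mol.
The exponent of kg is -1.

-1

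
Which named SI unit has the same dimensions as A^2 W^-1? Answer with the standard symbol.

S

W = kg·m²·s⁻³.
So W⁻¹ = kg⁻¹·m⁻²·s³.
Combining: A²·W⁻¹ = A² · (kg⁻¹·m⁻²·s³) = kg⁻¹·m⁻²·s³·A².
kg⁻¹·m⁻²·s³·A² is the base-SI form of the siemens.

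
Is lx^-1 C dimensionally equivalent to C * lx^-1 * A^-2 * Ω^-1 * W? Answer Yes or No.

Yes

Left side:
  lx = lm/m² (illuminance = luminous flux per area),
      = m⁻²·cd.
  So lx⁻¹ = m²·cd⁻¹.
  C = A·s = s·A (charge = current × time).
  Combining: lx⁻¹·C = (m²·cd⁻¹) · (s·A) = m²·s·A·cd⁻¹.
Right side:
  C = s·A.
  lx = m⁻²·cd.
  So lx⁻¹ = m²·cd⁻¹.
  Ω = kg·m²·s⁻³·A⁻².
  So Ω⁻¹ = kg⁻¹·m⁻²·s³·A².
  W = kg·m²·s⁻³.
  Combining: C·lx⁻¹·A⁻²·Ω⁻¹·W = (s·A) · (m²·cd⁻¹) · A⁻² · (kg⁻¹·m⁻²·s³·A²) · (kg·m²·s⁻³) = m²·s·A·cd⁻¹.
Both reduce to m²·s·A·cd⁻¹.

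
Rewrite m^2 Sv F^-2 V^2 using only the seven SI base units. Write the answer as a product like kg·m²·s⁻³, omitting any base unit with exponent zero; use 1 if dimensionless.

Sv = J/kg (equivalent dose = energy per mass),
    = m²·s⁻².
F = C/V (capacitance = charge per voltage),
    = A·s/(kg·m²·s⁻³·A⁻¹) (substituting C and V),
    = kg⁻¹·m⁻²·s⁴·A².
So F⁻² = kg²·m⁴·s⁻⁸·A⁻⁴.
V = W/A (potential = power per current),
    = kg·m²·s⁻³·A⁻¹.
So V² = kg²·m⁴·s⁻⁶·A⁻².
Combining: m²·Sv·F⁻²·V² = m² · (m²·s⁻²) · (kg²·m⁴·s⁻⁸·A⁻⁴) · (kg²·m⁴·s⁻⁶·A⁻²) = kg⁴·m¹²·s⁻¹⁶·A⁻⁶.

kg⁴·m¹²·s⁻¹⁶·A⁻⁶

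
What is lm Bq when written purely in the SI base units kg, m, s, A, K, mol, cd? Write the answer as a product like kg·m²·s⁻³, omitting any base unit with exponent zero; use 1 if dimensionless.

lm = cd.
Bq = s⁻¹.
Combining: lm·Bq = cd · s⁻¹ = s⁻¹·cd.

s⁻¹·cd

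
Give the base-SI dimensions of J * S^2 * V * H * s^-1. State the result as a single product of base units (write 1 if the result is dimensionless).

J = N·m (work = force × distance),
    = kg·m²·s⁻².
S = 1/Ω (conductance is reciprocal resistance),
    = kg⁻¹·m⁻²·s³·A².
So S² = kg⁻²·m⁻⁴·s⁶·A⁴.
V = W/A (potential = power per current),
    = kg·m²·s⁻³·A⁻¹.
H = Wb/A (inductance = flux per current),
    = kg·m²·s⁻²·A⁻².
Combining: J·S²·V·H·s⁻¹ = (kg·m²·s⁻²) · (kg⁻²·m⁻⁴·s⁶·A⁴) · (kg·m²·s⁻³·A⁻¹) · (kg·m²·s⁻²·A⁻²) · s⁻¹ = kg·m²·s⁻²·A.

kg·m²·s⁻²·A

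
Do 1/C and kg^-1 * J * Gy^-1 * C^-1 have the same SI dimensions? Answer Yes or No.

Left side:
  C = A·s = s·A (charge = current × time).
  So C⁻¹ = s⁻¹·A⁻¹.
Right side:
  J = N·m (work = force × distance),
      = kg·m²·s⁻².
  Gy = J/kg (absorbed dose = energy per mass),
      = m²·s⁻².
  So Gy⁻¹ = m⁻²·s².
  C = A·s = s·A (charge = current × time).
  So C⁻¹ = s⁻¹·A⁻¹.
  Combining: kg⁻¹·J·Gy⁻¹·C⁻¹ = kg⁻¹ · (kg·m²·s⁻²) · (m⁻²·s²) · (s⁻¹·A⁻¹) = s⁻¹·A⁻¹.
Both reduce to s⁻¹·A⁻¹.

Yes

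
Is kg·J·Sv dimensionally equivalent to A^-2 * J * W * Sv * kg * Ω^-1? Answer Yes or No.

Left side:
  J = kg·m²·s⁻².
  Sv = m²·s⁻².
  Combining: kg·J·Sv = kg · (kg·m²·s⁻²) · (m²·s⁻²) = kg²·m⁴·s⁻⁴.
Right side:
  J = N·m (work = force × distance),
      = kg·m²·s⁻².
  W = J/s (power = energy per time),
      = kg·m²·s⁻³.
  Sv = J/kg (equivalent dose = energy per mass),
      = m²·s⁻².
  Ω = V/A (resistance = voltage per current),
      = kg·m²·s⁻³·A⁻².
  So Ω⁻¹ = kg⁻¹·m⁻²·s³·A².
  Combining: A⁻²·J·W·Sv·kg·Ω⁻¹ = A⁻² · (kg·m²·s⁻²) · (kg·m²·s⁻³) · (m²·s⁻²) · kg · (kg⁻¹·m⁻²·s³·A²) = kg²·m⁴·s⁻⁴.
Both reduce to kg²·m⁴·s⁻⁴.

Yes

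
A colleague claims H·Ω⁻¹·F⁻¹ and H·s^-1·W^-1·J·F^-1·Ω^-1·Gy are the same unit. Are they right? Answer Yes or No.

No

Left side:
  H = kg·m²·s⁻²·A⁻².
  Ω = kg·m²·s⁻³·A⁻².
  So Ω⁻¹ = kg⁻¹·m⁻²·s³·A².
  F = kg⁻¹·m⁻²·s⁴·A².
  So F⁻¹ = kg·m²·s⁻⁴·A⁻².
  Combining: H·Ω⁻¹·F⁻¹ = (kg·m²·s⁻²·A⁻²) · (kg⁻¹·m⁻²·s³·A²) · (kg·m²·s⁻⁴·A⁻²) = kg·m²·s⁻³·A⁻².
Right side:
  H = Wb/A (inductance = flux per current),
      = kg·m²·s⁻²·A⁻².
  W = J/s (power = energy per time),
      = kg·m²·s⁻³.
  So W⁻¹ = kg⁻¹·m⁻²·s³.
  J = N·m (work = force × distance),
      = kg·m²·s⁻².
  F = C/V (capacitance = charge per voltage),
      = A·s/(kg·m²·s⁻³·A⁻¹) (substituting C and V),
      = kg⁻¹·m⁻²·s⁴·A².
  So F⁻¹ = kg·m²·s⁻⁴·A⁻².
  Ω = V/A (resistance = voltage per current),
      = kg·m²·s⁻³·A⁻².
  So Ω⁻¹ = kg⁻¹·m⁻²·s³·A².
  Gy = J/kg (absorbed dose = energy per mass),
      = m²·s⁻².
  Combining: H·s⁻¹·W⁻¹·J·F⁻¹·Ω⁻¹·Gy = (kg·m²·s⁻²·A⁻²) · s⁻¹ · (kg⁻¹·m⁻²·s³) · (kg·m²·s⁻²) · (kg·m²·s⁻⁴·A⁻²) · (kg⁻¹·m⁻²·s³·A²) · (m²·s⁻²) = kg·m⁴·s⁻⁵·A⁻².
Left is kg·m²·s⁻³·A⁻²; right is kg·m⁴·s⁻⁵·A⁻² — different.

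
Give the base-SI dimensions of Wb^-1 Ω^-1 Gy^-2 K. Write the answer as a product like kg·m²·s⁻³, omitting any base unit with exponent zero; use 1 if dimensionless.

kg⁻²·m⁻⁸·s⁹·A³·K

Wb = kg·m²·s⁻²·A⁻¹.
So Wb⁻¹ = kg⁻¹·m⁻²·s²·A.
Ω = kg·m²·s⁻³·A⁻².
So Ω⁻¹ = kg⁻¹·m⁻²·s³·A².
Gy = m²·s⁻².
So Gy⁻² = m⁻⁴·s⁴.
Combining: Wb⁻¹·Ω⁻¹·Gy⁻²·K = (kg⁻¹·m⁻²·s²·A) · (kg⁻¹·m⁻²·s³·A²) · (m⁻⁴·s⁴) · K = kg⁻²·m⁻⁸·s⁹·A³·K.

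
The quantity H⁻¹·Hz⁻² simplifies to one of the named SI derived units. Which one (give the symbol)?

H = Wb/A (inductance = flux per current),
    = kg·m²·s⁻²·A⁻².
So H⁻¹ = kg⁻¹·m⁻²·s²·A².
Hz = 1/s = s⁻¹ (frequency is cycles per second).
So Hz⁻² = s².
Combining: H⁻¹·Hz⁻² = (kg⁻¹·m⁻²·s²·A²) · s² = kg⁻¹·m⁻²·s⁴·A².
kg⁻¹·m⁻²·s⁴·A² is the base-SI form of the farad.

F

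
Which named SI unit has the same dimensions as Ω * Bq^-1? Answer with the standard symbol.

H

Ω = V/A (resistance = voltage per current),
    = kg·m²·s⁻³·A⁻².
Bq = 1/s = s⁻¹ (activity is decays per second).
So Bq⁻¹ = s.
Combining: Ω·Bq⁻¹ = (kg·m²·s⁻³·A⁻²) · s = kg·m²·s⁻²·A⁻².
kg·m²·s⁻²·A⁻² is the base-SI form of the henry.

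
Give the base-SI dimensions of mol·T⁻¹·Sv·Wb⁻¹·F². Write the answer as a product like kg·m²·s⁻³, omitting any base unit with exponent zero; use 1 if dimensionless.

T = Wb/m² (flux density = flux per area),
    = kg·s⁻²·A⁻¹.
So T⁻¹ = kg⁻¹·s²·A.
Sv = J/kg (equivalent dose = energy per mass),
    = m²·s⁻².
Wb = V·s (flux: a volt is a weber per second),
    = kg·m²·s⁻²·A⁻¹.
So Wb⁻¹ = kg⁻¹·m⁻²·s²·A.
F = C/V (capacitance = charge per voltage),
    = A·s/(kg·m²·s⁻³·A⁻¹) (substituting C and V),
    = kg⁻¹·m⁻²·s⁴·A².
So F² = kg⁻²·m⁻⁴·s⁸·A⁴.
Combining: mol·T⁻¹·Sv·Wb⁻¹·F² = mol · (kg⁻¹·s²·A) · (m²·s⁻²) · (kg⁻¹·m⁻²·s²·A) · (kg⁻²·m⁻⁴·s⁸·A⁴) = kg⁻⁴·m⁻⁴·s¹⁰·A⁶·mol.

kg⁻⁴·m⁻⁴·s¹⁰·A⁶·mol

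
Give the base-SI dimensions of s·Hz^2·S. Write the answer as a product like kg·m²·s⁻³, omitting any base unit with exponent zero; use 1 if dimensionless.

kg⁻¹·m⁻²·s²·A²

Hz = s⁻¹.
So Hz² = s⁻².
S = kg⁻¹·m⁻²·s³·A².
Combining: s·Hz²·S = s · s⁻² · (kg⁻¹·m⁻²·s³·A²) = kg⁻¹·m⁻²·s²·A².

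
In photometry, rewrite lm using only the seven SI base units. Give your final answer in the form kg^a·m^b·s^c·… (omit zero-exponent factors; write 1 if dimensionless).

cd

lm = cd·sr = cd (luminous flux; sr is dimensionless).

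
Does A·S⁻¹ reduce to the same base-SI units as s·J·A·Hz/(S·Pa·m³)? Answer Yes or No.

Yes

Left side:
  S = kg⁻¹·m⁻²·s³·A².
  So S⁻¹ = kg·m²·s⁻³·A⁻².
  Combining: A·S⁻¹ = A · (kg·m²·s⁻³·A⁻²) = kg·m²·s⁻³·A⁻¹.
Right side:
  J = kg·m²·s⁻².
  S = kg⁻¹·m⁻²·s³·A².
  So S⁻¹ = kg·m²·s⁻³·A⁻².
  Pa = kg·m⁻¹·s⁻².
  So Pa⁻¹ = kg⁻¹·m·s².
  Hz = s⁻¹.
  Combining: s·J·A·S⁻¹·Pa⁻¹·m⁻³·Hz = s · (kg·m²·s⁻²) · A · (kg·m²·s⁻³·A⁻²) · (kg⁻¹·m·s²) · m⁻³ · s⁻¹ = kg·m²·s⁻³·A⁻¹.
Both reduce to kg·m²·s⁻³·A⁻¹.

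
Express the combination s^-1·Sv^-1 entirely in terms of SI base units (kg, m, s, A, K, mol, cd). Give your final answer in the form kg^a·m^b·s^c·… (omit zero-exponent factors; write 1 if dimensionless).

m⁻²·s

Sv = m²·s⁻².
So Sv⁻¹ = m⁻²·s².
Combining: s⁻¹·Sv⁻¹ = s⁻¹ · (m⁻²·s²) = m⁻²·s.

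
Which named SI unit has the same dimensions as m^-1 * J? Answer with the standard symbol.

J = N·m (work = force × distance),
    = kg·m²·s⁻².
Combining: m⁻¹·J = m⁻¹ · (kg·m²·s⁻²) = kg·m·s⁻².
kg·m·s⁻² is the base-SI form of the newton.

N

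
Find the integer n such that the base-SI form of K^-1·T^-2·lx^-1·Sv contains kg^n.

T = kg·s⁻²·A⁻¹.
So T⁻² = kg⁻²·s⁴·A².
lx = m⁻²·cd.
So lx⁻¹ = m²·cd⁻¹.
Sv = m²·s⁻².
Combining: K⁻¹·T⁻²·lx⁻¹·Sv = K⁻¹ · (kg⁻²·s⁴·A²) · (m²·cd⁻¹) · (m²·s⁻²) = kg⁻²·m⁴·s²·A²·K⁻¹·cd⁻¹.
The exponent of kg is -2.

-2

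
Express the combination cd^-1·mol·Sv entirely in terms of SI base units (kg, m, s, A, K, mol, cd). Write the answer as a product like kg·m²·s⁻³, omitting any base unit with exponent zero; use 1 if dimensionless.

m²·s⁻²·mol·cd⁻¹

Sv = m²·s⁻².
Combining: cd⁻¹·mol·Sv = cd⁻¹ · mol · (m²·s⁻²) = m²·s⁻²·mol·cd⁻¹.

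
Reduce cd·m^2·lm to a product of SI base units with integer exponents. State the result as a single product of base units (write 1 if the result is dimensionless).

lm = cd·sr = cd (luminous flux; sr is dimensionless).
Combining: cd·m²·lm = cd · m² · cd = m²·cd².

m²·cd²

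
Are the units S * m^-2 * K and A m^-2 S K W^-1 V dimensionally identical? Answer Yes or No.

Yes

Left side:
  S = kg⁻¹·m⁻²·s³·A².
  Combining: S·m⁻²·K = (kg⁻¹·m⁻²·s³·A²) · m⁻² · K = kg⁻¹·m⁻⁴·s³·A²·K.
Right side:
  S = 1/Ω (conductance is reciprocal resistance),
      = kg⁻¹·m⁻²·s³·A².
  W = J/s (power = energy per time),
      = kg·m²·s⁻³.
  So W⁻¹ = kg⁻¹·m⁻²·s³.
  V = W/A (potential = power per current),
      = kg·m²·s⁻³·A⁻¹.
  Combining: A·m⁻²·S·K·W⁻¹·V = A · m⁻² · (kg⁻¹·m⁻²·s³·A²) · K · (kg⁻¹·m⁻²·s³) · (kg·m²·s⁻³·A⁻¹) = kg⁻¹·m⁻⁴·s³·A²·K.
Both reduce to kg⁻¹·m⁻⁴·s³·A²·K.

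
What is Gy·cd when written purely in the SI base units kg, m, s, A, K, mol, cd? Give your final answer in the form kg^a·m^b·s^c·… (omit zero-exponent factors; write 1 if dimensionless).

Gy = J/kg (absorbed dose = energy per mass),
    = m²·s⁻².
Combining: Gy·cd = (m²·s⁻²) · cd = m²·s⁻²·cd.

m²·s⁻²·cd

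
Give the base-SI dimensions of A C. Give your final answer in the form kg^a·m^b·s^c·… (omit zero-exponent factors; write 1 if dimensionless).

s·A²

C = A·s = s·A (charge = current × time).
Combining: A·C = A · (s·A) = s·A².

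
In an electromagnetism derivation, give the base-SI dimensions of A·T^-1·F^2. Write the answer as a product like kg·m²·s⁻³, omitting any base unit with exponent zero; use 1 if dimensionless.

T = Wb/m² (flux density = flux per area),
    = kg·s⁻²·A⁻¹.
So T⁻¹ = kg⁻¹·s²·A.
F = C/V (capacitance = charge per voltage),
    = A·s/(kg·m²·s⁻³·A⁻¹) (substituting C and V),
    = kg⁻¹·m⁻²·s⁴·A².
So F² = kg⁻²·m⁻⁴·s⁸·A⁴.
Combining: A·T⁻¹·F² = A · (kg⁻¹·s²·A) · (kg⁻²·m⁻⁴·s⁸·A⁴) = kg⁻³·m⁻⁴·s¹⁰·A⁶.

kg⁻³·m⁻⁴·s¹⁰·A⁶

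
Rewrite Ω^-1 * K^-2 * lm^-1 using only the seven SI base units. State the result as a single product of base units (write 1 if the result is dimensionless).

kg⁻¹·m⁻²·s³·A²·K⁻²·cd⁻¹

Ω = kg·m²·s⁻³·A⁻².
So Ω⁻¹ = kg⁻¹·m⁻²·s³·A².
lm = cd.
So lm⁻¹ = cd⁻¹.
Combining: Ω⁻¹·K⁻²·lm⁻¹ = (kg⁻¹·m⁻²·s³·A²) · K⁻² · cd⁻¹ = kg⁻¹·m⁻²·s³·A²·K⁻²·cd⁻¹.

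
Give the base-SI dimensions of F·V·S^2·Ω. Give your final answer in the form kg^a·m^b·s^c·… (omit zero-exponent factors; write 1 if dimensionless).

F = kg⁻¹·m⁻²·s⁴·A².
V = kg·m²·s⁻³·A⁻¹.
S = kg⁻¹·m⁻²·s³·A².
So S² = kg⁻²·m⁻⁴·s⁶·A⁴.
Ω = kg·m²·s⁻³·A⁻².
Combining: F·V·S²·Ω = (kg⁻¹·m⁻²·s⁴·A²) · (kg·m²·s⁻³·A⁻¹) · (kg⁻²·m⁻⁴·s⁶·A⁴) · (kg·m²·s⁻³·A⁻²) = kg⁻¹·m⁻²·s⁴·A³.

kg⁻¹·m⁻²·s⁴·A³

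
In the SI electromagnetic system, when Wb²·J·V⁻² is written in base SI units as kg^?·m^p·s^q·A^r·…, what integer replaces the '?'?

Wb = V·s (flux: a volt is a weber per second),
    = kg·m²·s⁻²·A⁻¹.
So Wb² = kg²·m⁴·s⁻⁴·A⁻².
J = N·m (work = force × distance),
    = kg·m²·s⁻².
V = W/A (potential = power per current),
    = kg·m²·s⁻³·A⁻¹.
So V⁻² = kg⁻²·m⁻⁴·s⁶·A².
Combining: Wb²·J·V⁻² = (kg²·m⁴·s⁻⁴·A⁻²) · (kg·m²·s⁻²) · (kg⁻²·m⁻⁴·s⁶·A²) = kg·m².
The exponent of kg is 1.

1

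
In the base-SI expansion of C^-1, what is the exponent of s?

-1

C = s·A.
So C⁻¹ = s⁻¹·A⁻¹.
The exponent of s is -1.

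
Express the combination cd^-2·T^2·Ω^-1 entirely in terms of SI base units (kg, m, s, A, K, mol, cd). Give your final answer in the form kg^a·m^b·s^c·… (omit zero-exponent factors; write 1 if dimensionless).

kg·m⁻²·s⁻¹·cd⁻²

T = kg·s⁻²·A⁻¹.
So T² = kg²·s⁻⁴·A⁻².
Ω = kg·m²·s⁻³·A⁻².
So Ω⁻¹ = kg⁻¹·m⁻²·s³·A².
Combining: cd⁻²·T²·Ω⁻¹ = cd⁻² · (kg²·s⁻⁴·A⁻²) · (kg⁻¹·m⁻²·s³·A²) = kg·m⁻²·s⁻¹·cd⁻².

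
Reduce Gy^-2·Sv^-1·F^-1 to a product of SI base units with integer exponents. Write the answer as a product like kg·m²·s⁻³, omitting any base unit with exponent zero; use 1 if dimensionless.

Gy = m²·s⁻².
So Gy⁻² = m⁻⁴·s⁴.
Sv = m²·s⁻².
So Sv⁻¹ = m⁻²·s².
F = kg⁻¹·m⁻²·s⁴·A².
So F⁻¹ = kg·m²·s⁻⁴·A⁻².
Combining: Gy⁻²·Sv⁻¹·F⁻¹ = (m⁻⁴·s⁴) · (m⁻²·s²) · (kg·m²·s⁻⁴·A⁻²) = kg·m⁻⁴·s²·A⁻².

kg·m⁻⁴·s²·A⁻²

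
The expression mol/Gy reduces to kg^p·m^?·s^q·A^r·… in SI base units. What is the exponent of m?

-2

Gy = J/kg (absorbed dose = energy per mass),
    = m²·s⁻².
So Gy⁻¹ = m⁻²·s².
Combining: mol·Gy⁻¹ = mol · (m⁻²·s²) = m⁻²·s²·mol.
The exponent of m is -2.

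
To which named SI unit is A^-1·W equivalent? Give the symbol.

W = J/s (power = energy per time),
    = kg·m²·s⁻³.
Combining: A⁻¹·W = A⁻¹ · (kg·m²·s⁻³) = kg·m²·s⁻³·A⁻¹.
kg·m²·s⁻³·A⁻¹ is the base-SI form of the volt.

V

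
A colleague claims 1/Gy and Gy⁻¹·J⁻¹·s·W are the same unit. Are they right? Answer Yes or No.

Yes

Left side:
  Gy = m²·s⁻².
  So Gy⁻¹ = m⁻²·s².
Right side:
  Gy = J/kg (absorbed dose = energy per mass),
      = m²·s⁻².
  So Gy⁻¹ = m⁻²·s².
  J = N·m (work = force × distance),
      = kg·m²·s⁻².
  So J⁻¹ = kg⁻¹·m⁻²·s².
  W = J/s (power = energy per time),
      = kg·m²·s⁻³.
  Combining: Gy⁻¹·J⁻¹·s·W = (m⁻²·s²) · (kg⁻¹·m⁻²·s²) · s · (kg·m²·s⁻³) = m⁻²·s².
Both reduce to m⁻²·s².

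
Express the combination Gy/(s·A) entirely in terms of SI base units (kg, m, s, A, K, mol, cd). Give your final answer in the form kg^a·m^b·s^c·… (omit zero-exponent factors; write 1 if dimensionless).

m²·s⁻³·A⁻¹

Gy = J/kg (absorbed dose = energy per mass),
    = m²·s⁻².
Combining: Gy·s⁻¹·A⁻¹ = (m²·s⁻²) · s⁻¹ · A⁻¹ = m²·s⁻³·A⁻¹.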